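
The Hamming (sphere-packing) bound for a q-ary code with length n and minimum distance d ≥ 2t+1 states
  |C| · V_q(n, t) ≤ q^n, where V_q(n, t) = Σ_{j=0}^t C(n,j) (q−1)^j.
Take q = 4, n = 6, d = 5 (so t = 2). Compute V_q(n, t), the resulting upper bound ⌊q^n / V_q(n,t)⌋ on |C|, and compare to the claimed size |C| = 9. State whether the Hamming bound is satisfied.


V_q(n, t) = 154, q^n = 4096, Hamming bound = 26, |C| = 9 ≤ bound (satisfied).

Step 1: Compute V_q(n, t) = Σ_{j=0}^2 C(n, j) (q−1)^j.
  j = 0: C(6,0)·(3)^0 = 1·1 = 1.
  j = 1: C(6,1)·(3)^1 = 6·3 = 18.
  j = 2: C(6,2)·(3)^2 = 15·9 = 135.
  V_q(n, t) = 1 + 18 + 135 = 154.
Step 2: q^n = 4^6 = 4096.
Step 3: Hamming bound ⌊q^n / V_q(n,t)⌋ = ⌊4096/154⌋ = 26.
Step 4: Compare |C| = 9 to 26: satisfied.
The claimed |C| lies below the Hamming bound.


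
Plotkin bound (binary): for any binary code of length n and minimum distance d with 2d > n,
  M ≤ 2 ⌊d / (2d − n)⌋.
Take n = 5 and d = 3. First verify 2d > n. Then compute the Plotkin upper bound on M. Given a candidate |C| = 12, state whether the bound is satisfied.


Plotkin bound M ≤ 6; given |C| = 12 > bound (violated).

Check applicability: 2d = 6, n = 5.
2d − n = 1 > 0, so Plotkin applies.
Compute d/(2d−n) = 3/1 ≈ 3.0000.
⌊d/(2d−n)⌋ = 3.
Plotkin bound: M ≤ 2·3 = 6.
Given |C| = 12, check: VIOLATED.
This |C| is above the Plotkin bound, so no binary code with n = 5, d = 3 and 12 codewords exists.


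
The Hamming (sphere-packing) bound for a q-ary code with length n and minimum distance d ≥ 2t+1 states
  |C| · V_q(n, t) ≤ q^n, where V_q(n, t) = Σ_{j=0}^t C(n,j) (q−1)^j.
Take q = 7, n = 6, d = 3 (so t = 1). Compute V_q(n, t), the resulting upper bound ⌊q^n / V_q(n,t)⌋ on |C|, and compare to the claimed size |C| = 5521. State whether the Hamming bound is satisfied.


V_q(n, t) = 37, q^n = 117649, Hamming bound = 3179, |C| = 5521 > bound (violated).

Step 1: Compute V_q(n, t) = Σ_{j=0}^1 C(n, j) (q−1)^j.
  j = 0: C(6,0)·(6)^0 = 1·1 = 1.
  j = 1: C(6,1)·(6)^1 = 6·6 = 36.
  V_q(n, t) = 1 + 36 = 37.
Step 2: q^n = 7^6 = 117649.
Step 3: Hamming bound ⌊q^n / V_q(n,t)⌋ = ⌊117649/37⌋ = 3179.
Step 4: Compare |C| = 5521 to 3179: violated.
The claimed |C| lies above the Hamming bound, so no 7-ary code of length 6 with d ≥ 3 can have 5521 codewords.


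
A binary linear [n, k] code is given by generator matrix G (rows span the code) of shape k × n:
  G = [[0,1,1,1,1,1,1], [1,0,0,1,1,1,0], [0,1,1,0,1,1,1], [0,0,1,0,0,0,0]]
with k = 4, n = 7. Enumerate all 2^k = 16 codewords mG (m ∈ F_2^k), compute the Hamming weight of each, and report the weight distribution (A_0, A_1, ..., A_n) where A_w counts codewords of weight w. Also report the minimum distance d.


Weight distribution: A_0 = 1, A_1 = 2, A_2 = 1, A_3 = 2, A_4 = 5, A_5 = 4, A_6 = 1. Minimum distance d = 1.

Enumerate all 2^4 = 16 messages m ∈ F_2^4.
For each, compute codeword c = mG in F_2^7, then tally its weight.
  m = 0000 → c = 0000000, weight = 0.
  m = 1000 → c = 0111111, weight = 6.
  m = 0100 → c = 1001110, weight = 4.
  m = 1100 → c = 1110001, weight = 4.
  m = 0010 → c = 0110111, weight = 5.
  m = 1010 → c = 0001000, weight = 1.
  m = 0110 → c = 1111001, weight = 5.
  m = 1110 → c = 1000110, weight = 3.
  m = 0001 → c = 0010000, weight = 1.
  m = 1001 → c = 0101111, weight = 5.
  m = 0101 → c = 1011110, weight = 5.
  m = 1101 → c = 1100001, weight = 3.
  m = 0011 → c = 0100111, weight = 4.
  m = 1011 → c = 0011000, weight = 2.
  m = 0111 → c = 1101001, weight = 4.
  m = 1111 → c = 1010110, weight = 4.
Tally weights:
  weight 0: 1 codewords.
  weight 1: 2 codewords.
  weight 2: 1 codewords.
  weight 3: 2 codewords.
  weight 4: 5 codewords.
  weight 5: 4 codewords.
  weight 6: 1 codewords.
Minimum distance d = smallest w > 0 with A_w > 0 = 1.
Sanity: Σ A_w = 16 = 2^4 = 16 ✓.


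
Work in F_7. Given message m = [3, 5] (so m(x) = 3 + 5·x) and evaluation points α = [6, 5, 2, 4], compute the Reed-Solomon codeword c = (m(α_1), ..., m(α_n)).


c = [5, 0, 6, 2]

Message polynomial: m(x) = 3 + 5·x (mod 7).
For each evaluation point α_i, compute m(α_i) mod 7:
  α_1 = 6: Horner steps 5 → 5, so m(6) = 5.
  α_2 = 5: Horner steps 5 → 0, so m(5) = 0.
  α_3 = 2: Horner steps 5 → 6, so m(2) = 6.
  α_4 = 4: Horner steps 5 → 2, so m(4) = 2.
Codeword c = [5, 0, 6, 2] ∈ F_7^4.


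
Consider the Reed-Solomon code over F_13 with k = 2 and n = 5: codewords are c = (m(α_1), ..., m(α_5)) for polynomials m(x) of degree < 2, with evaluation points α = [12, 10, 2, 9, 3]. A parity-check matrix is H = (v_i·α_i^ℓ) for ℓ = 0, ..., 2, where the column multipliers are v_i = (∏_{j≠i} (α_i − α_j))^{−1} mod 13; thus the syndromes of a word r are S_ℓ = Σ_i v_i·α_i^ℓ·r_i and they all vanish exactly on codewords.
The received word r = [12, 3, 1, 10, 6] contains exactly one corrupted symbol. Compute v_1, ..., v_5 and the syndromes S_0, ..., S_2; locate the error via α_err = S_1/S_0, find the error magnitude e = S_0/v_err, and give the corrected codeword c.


S = (8, 2, 7), error at position 2, error magnitude e = 1, c = [12, 2, 1, 10, 6].

Step 1: column multipliers v_i = (∏_{j≠i}(α_i − α_j))^{−1} mod 13.
  i = 1 (α = 12): (12−10)(12−2)(12−9)(12−3) = 2·10·3·9 = 540 ≡ 7, so v_1 = 7^{−1} = 2 (mod 13).
  i = 2 (α = 10): (10−12)(10−2)(10−9)(10−3) = (−2)·8·1·7 = −112 ≡ 5, so v_2 = 5^{−1} = 8 (mod 13).
  i = 3 (α = 2): (2−12)(2−10)(2−9)(2−3) = (−10)·(−8)·(−7)·(−1) = 560 ≡ 1, so v_3 = 1^{−1} = 1 (mod 13).
  i = 4 (α = 9): (9−12)(9−10)(9−2)(9−3) = (−3)·(−1)·7·6 = 126 ≡ 9, so v_4 = 9^{−1} = 3 (mod 13).
  i = 5 (α = 3): (3−12)(3−10)(3−2)(3−9) = (−9)·(−7)·1·(−6) = −378 ≡ 12, so v_5 = 12^{−1} = 12 (mod 13).
  v = [2, 8, 1, 3, 12].
Step 2: syndromes of r = [12, 3, 1, 10, 6] (all sums mod 13).
  S_0 = Σ v_i r_i = 2·12 + 8·3 + 1·1 + 3·10 + 12·6 = 151 ≡ 8.
  S_1 = Σ v_i α_i r_i = 2·12·12 + 8·10·3 + 1·2·1 + 3·9·10 + 12·3·6 = 1016 ≡ 2.
  α_i^2 mod 13 = [1, 9, 4, 3, 9].
  S_2 = Σ v_i α_i^2 r_i = 2·1·12 + 8·9·3 + 1·4·1 + 3·3·10 + 12·9·6 = 982 ≡ 7.
  S = (8, 2, 7) ≠ 0, so r is not a codeword (an error is present).
Step 3: locate the error. For a single error e at position i, S_ℓ = v_i·e·α_i^ℓ, so α_err = S_1/S_0.
  S_0^{−1} = 8^{−1} = 5 (mod 13), so α_err = 2·5 = 10 ≡ 10 = α_2. Error position i = 2.
  Consistency check: S_2/S_1 = 7·7 = 49 ≡ 10 = α_err ✓ (single-error assumption holds).
Step 4: error magnitude e = S_0/v_2 = S_0·∏_{j≠2}(α_2 − α_j) = 8·5 = 40 ≡ 1 (mod 13).
Step 5: correct position 2: c_2 = r_2 − e = 3 − 1 ≡ 2 (mod 13). Hence c = [12, 2, 1, 10, 6].
  Check: interpolating c through the α_i gives m(x) = 4 + 5·x (degree < 2) with m(α_i) = c_i for every i, so c is indeed a codeword.


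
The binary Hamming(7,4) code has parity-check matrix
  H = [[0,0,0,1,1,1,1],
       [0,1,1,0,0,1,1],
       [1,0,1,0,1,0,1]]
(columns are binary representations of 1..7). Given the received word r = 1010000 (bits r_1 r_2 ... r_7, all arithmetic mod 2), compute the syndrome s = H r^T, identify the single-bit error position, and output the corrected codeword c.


s = (0, 1, 0)^T, error position = 2, corrected codeword c = 1110000

Compute s = H r^T mod 2 one row at a time:
  s_1 = 0 + 0 + 0 + 0 = 0 ≡ 0 (mod 2).
  s_2 = 0 + 1 + 0 + 0 = 1 ≡ 1 (mod 2).
  s_3 = 1 + 1 + 0 + 0 = 2 ≡ 0 (mod 2).
s = (0, 1, 0)^T — this equals column 2 of H (binary 010), so error is at position 2.
Correct: flip bit 2 of r = 1010000 to get c = 1110000.


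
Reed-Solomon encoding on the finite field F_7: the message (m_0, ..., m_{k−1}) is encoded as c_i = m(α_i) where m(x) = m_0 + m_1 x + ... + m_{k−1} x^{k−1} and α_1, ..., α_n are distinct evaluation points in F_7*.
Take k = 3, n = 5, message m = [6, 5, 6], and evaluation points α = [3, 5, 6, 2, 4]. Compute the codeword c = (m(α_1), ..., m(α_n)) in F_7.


c = [5, 6, 0, 5, 3]

Message polynomial: m(x) = 6 + 5·x + 6·x^2 (mod 7).
For each evaluation point α_i, compute m(α_i) mod 7:
  α_1 = 3: Horner steps 6 → 2 → 5, so m(3) = 5.
  α_2 = 5: Horner steps 6 → 0 → 6, so m(5) = 6.
  α_3 = 6: Horner steps 6 → 6 → 0, so m(6) = 0.
  α_4 = 2: Horner steps 6 → 3 → 5, so m(2) = 5.
  α_5 = 4: Horner steps 6 → 1 → 3, so m(4) = 3.
Codeword c = [5, 6, 0, 5, 3] ∈ F_7^5.


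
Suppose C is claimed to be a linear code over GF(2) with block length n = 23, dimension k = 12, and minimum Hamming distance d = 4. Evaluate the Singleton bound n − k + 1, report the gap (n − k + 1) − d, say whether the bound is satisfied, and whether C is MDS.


Singleton RHS = n − k + 1 = 12, slack = 8, bound satisfied, not MDS.

Singleton bound: d ≤ n − k + 1.
Here n = 23, k = 12, so n − k + 1 = 12.
Given d = 4, check d ≤ 12: YES.
Slack = (n − k + 1) − d = 8.
The code is NOT MDS (slack = 8 > 0).
Description: the claimed parameters are [23, 12, 4]_2; such a code would be non-MDS.


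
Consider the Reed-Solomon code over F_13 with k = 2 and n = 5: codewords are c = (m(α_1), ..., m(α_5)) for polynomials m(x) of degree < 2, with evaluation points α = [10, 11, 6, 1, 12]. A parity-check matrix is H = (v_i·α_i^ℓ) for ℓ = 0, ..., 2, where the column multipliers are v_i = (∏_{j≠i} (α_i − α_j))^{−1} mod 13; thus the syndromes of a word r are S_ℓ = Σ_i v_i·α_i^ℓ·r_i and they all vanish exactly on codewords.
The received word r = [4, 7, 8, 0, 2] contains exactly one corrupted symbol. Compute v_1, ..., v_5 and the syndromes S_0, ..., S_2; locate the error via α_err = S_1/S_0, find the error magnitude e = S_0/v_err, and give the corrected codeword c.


S = (2, 9, 8), error at position 2, error magnitude e = 4, c = [4, 3, 8, 0, 2].

Step 1: column multipliers v_i = (∏_{j≠i}(α_i − α_j))^{−1} mod 13.
  i = 1 (α = 10): (10−11)(10−6)(10−1)(10−12) = (−1)·4·9·(−2) = 72 ≡ 7, so v_1 = 7^{−1} = 2 (mod 13).
  i = 2 (α = 11): (11−10)(11−6)(11−1)(11−12) = 1·5·10·(−1) = −50 ≡ 2, so v_2 = 2^{−1} = 7 (mod 13).
  i = 3 (α = 6): (6−10)(6−11)(6−1)(6−12) = (−4)·(−5)·5·(−6) = −600 ≡ 11, so v_3 = 11^{−1} = 6 (mod 13).
  i = 4 (α = 1): (1−10)(1−11)(1−6)(1−12) = (−9)·(−10)·(−5)·(−11) = 4950 ≡ 10, so v_4 = 10^{−1} = 4 (mod 13).
  i = 5 (α = 12): (12−10)(12−11)(12−6)(12−1) = 2·1·6·11 = 132 ≡ 2, so v_5 = 2^{−1} = 7 (mod 13).
  v = [2, 7, 6, 4, 7].
Step 2: syndromes of r = [4, 7, 8, 0, 2] (all sums mod 13).
  S_0 = Σ v_i r_i = 2·4 + 7·7 + 6·8 + 4·0 + 7·2 = 119 ≡ 2.
  S_1 = Σ v_i α_i r_i = 2·10·4 + 7·11·7 + 6·6·8 + 4·1·0 + 7·12·2 = 1075 ≡ 9.
  α_i^2 mod 13 = [9, 4, 10, 1, 1].
  S_2 = Σ v_i α_i^2 r_i = 2·9·4 + 7·4·7 + 6·10·8 + 4·1·0 + 7·1·2 = 762 ≡ 8.
  S = (2, 9, 8) ≠ 0, so r is not a codeword (an error is present).
Step 3: locate the error. For a single error e at position i, S_ℓ = v_i·e·α_i^ℓ, so α_err = S_1/S_0.
  S_0^{−1} = 2^{−1} = 7 (mod 13), so α_err = 9·7 = 63 ≡ 11 = α_2. Error position i = 2.
  Consistency check: S_2/S_1 = 8·3 = 24 ≡ 11 = α_err ✓ (single-error assumption holds).
Step 4: error magnitude e = S_0/v_2 = S_0·∏_{j≠2}(α_2 − α_j) = 2·2 = 4 ≡ 4 (mod 13).
Step 5: correct position 2: c_2 = r_2 − e = 7 − 4 ≡ 3 (mod 13). Hence c = [4, 3, 8, 0, 2].
  Check: interpolating c through the α_i gives m(x) = 1 + 12·x (degree < 2) with m(α_i) = c_i for every i, so c is indeed a codeword.


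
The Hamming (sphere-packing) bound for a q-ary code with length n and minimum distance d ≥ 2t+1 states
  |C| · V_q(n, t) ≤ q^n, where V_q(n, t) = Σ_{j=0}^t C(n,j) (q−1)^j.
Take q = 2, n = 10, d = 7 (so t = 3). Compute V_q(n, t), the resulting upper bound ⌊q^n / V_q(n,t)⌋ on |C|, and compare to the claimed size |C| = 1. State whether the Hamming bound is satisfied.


V_q(n, t) = 176, q^n = 1024, Hamming bound = 5, |C| = 1 ≤ bound (satisfied).

Step 1: Compute V_q(n, t) = Σ_{j=0}^3 C(n, j) (q−1)^j.
  j = 0: C(10,0)·(1)^0 = 1·1 = 1.
  j = 1: C(10,1)·(1)^1 = 10·1 = 10.
  j = 2: C(10,2)·(1)^2 = 45·1 = 45.
  j = 3: C(10,3)·(1)^3 = 120·1 = 120.
  V_q(n, t) = 1 + 10 + 45 + 120 = 176.
Step 2: q^n = 2^10 = 1024.
Step 3: Hamming bound ⌊q^n / V_q(n,t)⌋ = ⌊1024/176⌋ = 5.
Step 4: Compare |C| = 1 to 5: satisfied.
The claimed |C| lies below the Hamming bound.


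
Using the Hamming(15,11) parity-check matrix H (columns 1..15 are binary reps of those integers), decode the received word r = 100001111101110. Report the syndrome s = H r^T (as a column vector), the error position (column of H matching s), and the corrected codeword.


s = (0, 1, 0, 0)^T, error position = 4, corrected codeword c = 100101111101110

Compute s = H r^T mod 2 one row at a time:
  s_1 = 1 + 1 + 1 + 0 + 1 + 1 + 1 + 0 = 6 ≡ 0 (mod 2).
  s_2 = 0 + 0 + 1 + 1 + 1 + 1 + 1 + 0 = 5 ≡ 1 (mod 2).
  s_3 = 0 + 0 + 1 + 1 + 1 + 0 + 1 + 0 = 4 ≡ 0 (mod 2).
  s_4 = 1 + 0 + 0 + 1 + 1 + 0 + 1 + 0 = 4 ≡ 0 (mod 2).
s = (0, 1, 0, 0)^T — this equals column 4 of H (binary 0100), so error is at position 4.
Correct: flip bit 4 of r = 100001111101110 to get c = 100101111101110.


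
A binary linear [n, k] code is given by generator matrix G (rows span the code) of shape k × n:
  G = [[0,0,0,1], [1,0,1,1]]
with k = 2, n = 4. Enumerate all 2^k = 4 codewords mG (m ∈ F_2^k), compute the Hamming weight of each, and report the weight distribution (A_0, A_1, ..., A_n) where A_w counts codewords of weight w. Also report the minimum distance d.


Weight distribution: A_0 = 1, A_1 = 1, A_2 = 1, A_3 = 1. Minimum distance d = 1.

Enumerate all 2^2 = 4 messages m ∈ F_2^2.
For each, compute codeword c = mG in F_2^4, then tally its weight.
  m = 00 → c = 0000, weight = 0.
  m = 10 → c = 0001, weight = 1.
  m = 01 → c = 1011, weight = 3.
  m = 11 → c = 1010, weight = 2.
Tally weights:
  weight 0: 1 codewords.
  weight 1: 1 codewords.
  weight 2: 1 codewords.
  weight 3: 1 codewords.
Minimum distance d = smallest w > 0 with A_w > 0 = 1.
Sanity: Σ A_w = 4 = 2^2 = 4 ✓.


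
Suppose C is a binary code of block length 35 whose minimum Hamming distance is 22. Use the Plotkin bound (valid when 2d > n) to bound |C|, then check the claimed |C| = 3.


Plotkin bound M ≤ 4; given |C| = 3 ≤ bound (satisfied).

Check applicability: 2d = 44, n = 35.
2d − n = 9 > 0, so Plotkin applies.
Compute d/(2d−n) = 22/9 ≈ 2.4444.
⌊d/(2d−n)⌋ = 2.
Plotkin bound: M ≤ 2·2 = 4.
Given |C| = 3, check: satisfied.
This |C| is below the Plotkin bound.


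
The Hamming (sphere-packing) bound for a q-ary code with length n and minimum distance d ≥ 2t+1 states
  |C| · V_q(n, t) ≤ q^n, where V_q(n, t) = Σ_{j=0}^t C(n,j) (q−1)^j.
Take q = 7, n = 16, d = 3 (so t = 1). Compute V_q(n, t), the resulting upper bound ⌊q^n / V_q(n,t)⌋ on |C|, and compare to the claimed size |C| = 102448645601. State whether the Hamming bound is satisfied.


V_q(n, t) = 97, q^n = 33232930569601, Hamming bound = 342607531645, |C| = 102448645601 ≤ bound (satisfied).

Step 1: Compute V_q(n, t) = Σ_{j=0}^1 C(n, j) (q−1)^j.
  j = 0: C(16,0)·(6)^0 = 1·1 = 1.
  j = 1: C(16,1)·(6)^1 = 16·6 = 96.
  V_q(n, t) = 1 + 96 = 97.
Step 2: q^n = 7^16 = 33232930569601.
Step 3: Hamming bound ⌊q^n / V_q(n,t)⌋ = ⌊33232930569601/97⌋ = 342607531645.
Step 4: Compare |C| = 102448645601 to 342607531645: satisfied.
The claimed |C| lies below the Hamming bound.


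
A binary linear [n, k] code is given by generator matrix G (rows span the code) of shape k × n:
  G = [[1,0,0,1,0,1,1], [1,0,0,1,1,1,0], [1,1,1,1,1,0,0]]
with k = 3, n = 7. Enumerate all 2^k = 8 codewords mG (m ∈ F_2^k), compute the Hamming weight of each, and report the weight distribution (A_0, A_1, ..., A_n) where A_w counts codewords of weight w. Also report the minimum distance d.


Weight distribution: A_0 = 1, A_2 = 1, A_3 = 1, A_4 = 2, A_5 = 3. Minimum distance d = 2.

Enumerate all 2^3 = 8 messages m ∈ F_2^3.
For each, compute codeword c = mG in F_2^7, then tally its weight.
  m = 000 → c = 0000000, weight = 0.
  m = 100 → c = 1001011, weight = 4.
  m = 010 → c = 1001110, weight = 4.
  m = 110 → c = 0000101, weight = 2.
  m = 001 → c = 1111100, weight = 5.
  m = 101 → c = 0110111, weight = 5.
  m = 011 → c = 0110010, weight = 3.
  m = 111 → c = 1111001, weight = 5.
Tally weights:
  weight 0: 1 codewords.
  weight 2: 1 codewords.
  weight 3: 1 codewords.
  weight 4: 2 codewords.
  weight 5: 3 codewords.
Minimum distance d = smallest w > 0 with A_w > 0 = 2.
Sanity: Σ A_w = 8 = 2^3 = 8 ✓.


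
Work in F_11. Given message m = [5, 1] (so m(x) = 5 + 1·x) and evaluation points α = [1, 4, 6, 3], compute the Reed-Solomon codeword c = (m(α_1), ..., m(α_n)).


c = [6, 9, 0, 8]

Message polynomial: m(x) = 5 + 1·x (mod 11).
For each evaluation point α_i, compute m(α_i) mod 11:
  α_1 = 1: Horner steps 1 → 6, so m(1) = 6.
  α_2 = 4: Horner steps 1 → 9, so m(4) = 9.
  α_3 = 6: Horner steps 1 → 0, so m(6) = 0.
  α_4 = 3: Horner steps 1 → 8, so m(3) = 8.
Codeword c = [6, 9, 0, 8] ∈ F_11^4.


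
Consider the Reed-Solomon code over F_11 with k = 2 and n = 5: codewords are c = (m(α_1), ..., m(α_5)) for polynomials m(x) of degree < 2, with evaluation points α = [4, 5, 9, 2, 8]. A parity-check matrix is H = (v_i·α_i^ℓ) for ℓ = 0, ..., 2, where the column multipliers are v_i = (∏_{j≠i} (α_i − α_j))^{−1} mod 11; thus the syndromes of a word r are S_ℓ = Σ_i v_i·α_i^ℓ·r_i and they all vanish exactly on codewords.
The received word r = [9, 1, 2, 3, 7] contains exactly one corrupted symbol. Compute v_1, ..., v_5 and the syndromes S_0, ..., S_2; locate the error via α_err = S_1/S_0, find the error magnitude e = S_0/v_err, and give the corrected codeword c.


S = (6, 4, 10), error at position 5, error magnitude e = 8, c = [9, 1, 2, 3, 10].

Step 1: column multipliers v_i = (∏_{j≠i}(α_i − α_j))^{−1} mod 11.
  i = 1 (α = 4): (4−5)(4−9)(4−2)(4−8) = (−1)·(−5)·2·(−4) = −40 ≡ 4, so v_1 = 4^{−1} = 3 (mod 11).
  i = 2 (α = 5): (5−4)(5−9)(5−2)(5−8) = 1·(−4)·3·(−3) = 36 ≡ 3, so v_2 = 3^{−1} = 4 (mod 11).
  i = 3 (α = 9): (9−4)(9−5)(9−2)(9−8) = 5·4·7·1 = 140 ≡ 8, so v_3 = 8^{−1} = 7 (mod 11).
  i = 4 (α = 2): (2−4)(2−5)(2−9)(2−8) = (−2)·(−3)·(−7)·(−6) = 252 ≡ 10, so v_4 = 10^{−1} = 10 (mod 11).
  i = 5 (α = 8): (8−4)(8−5)(8−9)(8−2) = 4·3·(−1)·6 = −72 ≡ 5, so v_5 = 5^{−1} = 9 (mod 11).
  v = [3, 4, 7, 10, 9].
Step 2: syndromes of r = [9, 1, 2, 3, 7] (all sums mod 11).
  S_0 = Σ v_i r_i = 3·9 + 4·1 + 7·2 + 10·3 + 9·7 = 138 ≡ 6.
  S_1 = Σ v_i α_i r_i = 3·4·9 + 4·5·1 + 7·9·2 + 10·2·3 + 9·8·7 = 818 ≡ 4.
  α_i^2 mod 11 = [5, 3, 4, 4, 9].
  S_2 = Σ v_i α_i^2 r_i = 3·5·9 + 4·3·1 + 7·4·2 + 10·4·3 + 9·9·7 = 890 ≡ 10.
  S = (6, 4, 10) ≠ 0, so r is not a codeword (an error is present).
Step 3: locate the error. For a single error e at position i, S_ℓ = v_i·e·α_i^ℓ, so α_err = S_1/S_0.
  S_0^{−1} = 6^{−1} = 2 (mod 11), so α_err = 4·2 = 8 ≡ 8 = α_5. Error position i = 5.
  Consistency check: S_2/S_1 = 10·3 = 30 ≡ 8 = α_err ✓ (single-error assumption holds).
Step 4: error magnitude e = S_0/v_5 = S_0·∏_{j≠5}(α_5 − α_j) = 6·5 = 30 ≡ 8 (mod 11).
Step 5: correct position 5: c_5 = r_5 − e = 7 − 8 ≡ 10 (mod 11). Hence c = [9, 1, 2, 3, 10].
  Check: interpolating c through the α_i gives m(x) = 8 + 3·x (degree < 2) with m(α_i) = c_i for every i, so c is indeed a codeword.


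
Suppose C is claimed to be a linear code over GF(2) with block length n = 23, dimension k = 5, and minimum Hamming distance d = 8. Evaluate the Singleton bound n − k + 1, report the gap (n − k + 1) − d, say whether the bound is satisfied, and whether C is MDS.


Singleton RHS = n − k + 1 = 19, slack = 11, bound satisfied, not MDS.

Singleton bound: d ≤ n − k + 1.
Here n = 23, k = 5, so n − k + 1 = 19.
Given d = 8, check d ≤ 19: YES.
Slack = (n − k + 1) − d = 11.
The code is NOT MDS (slack = 11 > 0).
Description: the claimed parameters are [23, 5, 8]_2; such a code would be non-MDS.


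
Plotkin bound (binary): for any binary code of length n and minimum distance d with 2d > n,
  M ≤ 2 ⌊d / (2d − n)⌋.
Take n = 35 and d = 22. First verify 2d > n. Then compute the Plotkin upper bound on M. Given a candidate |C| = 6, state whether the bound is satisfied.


Plotkin bound M ≤ 4; given |C| = 6 > bound (violated).

Check applicability: 2d = 44, n = 35.
2d − n = 9 > 0, so Plotkin applies.
Compute d/(2d−n) = 22/9 ≈ 2.4444.
⌊d/(2d−n)⌋ = 2.
Plotkin bound: M ≤ 2·2 = 4.
Given |C| = 6, check: VIOLATED.
This |C| is above the Plotkin bound, so no binary code with n = 35, d = 22 and 6 codewords exists.


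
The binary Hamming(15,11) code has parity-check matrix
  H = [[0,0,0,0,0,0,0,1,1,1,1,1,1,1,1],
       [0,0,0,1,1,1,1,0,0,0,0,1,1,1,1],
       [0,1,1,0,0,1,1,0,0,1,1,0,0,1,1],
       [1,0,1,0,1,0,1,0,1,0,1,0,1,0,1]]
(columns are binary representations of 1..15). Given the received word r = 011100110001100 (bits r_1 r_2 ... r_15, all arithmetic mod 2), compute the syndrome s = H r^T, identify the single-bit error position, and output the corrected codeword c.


s = (1, 0, 1, 1)^T, error position = 11, corrected codeword c = 011100110011100

Compute s = H r^T mod 2 one row at a time:
  s_1 = 1 + 0 + 0 + 0 + 1 + 1 + 0 + 0 = 3 ≡ 1 (mod 2).
  s_2 = 1 + 0 + 0 + 1 + 1 + 1 + 0 + 0 = 4 ≡ 0 (mod 2).
  s_3 = 1 + 1 + 0 + 1 + 0 + 0 + 0 + 0 = 3 ≡ 1 (mod 2).
  s_4 = 0 + 1 + 0 + 1 + 0 + 0 + 1 + 0 = 3 ≡ 1 (mod 2).
s = (1, 0, 1, 1)^T — this equals column 11 of H (binary 1011), so error is at position 11.
Correct: flip bit 11 of r = 011100110001100 to get c = 011100110011100.


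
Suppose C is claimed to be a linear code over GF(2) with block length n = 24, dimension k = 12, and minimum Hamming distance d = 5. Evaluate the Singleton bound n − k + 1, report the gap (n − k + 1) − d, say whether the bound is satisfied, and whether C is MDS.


Singleton RHS = n − k + 1 = 13, slack = 8, bound satisfied, not MDS.

Singleton bound: d ≤ n − k + 1.
Here n = 24, k = 12, so n − k + 1 = 13.
Given d = 5, check d ≤ 13: YES.
Slack = (n − k + 1) − d = 8.
The code is NOT MDS (slack = 8 > 0).
Description: the claimed parameters are [24, 12, 5]_2; such a code would be non-MDS.


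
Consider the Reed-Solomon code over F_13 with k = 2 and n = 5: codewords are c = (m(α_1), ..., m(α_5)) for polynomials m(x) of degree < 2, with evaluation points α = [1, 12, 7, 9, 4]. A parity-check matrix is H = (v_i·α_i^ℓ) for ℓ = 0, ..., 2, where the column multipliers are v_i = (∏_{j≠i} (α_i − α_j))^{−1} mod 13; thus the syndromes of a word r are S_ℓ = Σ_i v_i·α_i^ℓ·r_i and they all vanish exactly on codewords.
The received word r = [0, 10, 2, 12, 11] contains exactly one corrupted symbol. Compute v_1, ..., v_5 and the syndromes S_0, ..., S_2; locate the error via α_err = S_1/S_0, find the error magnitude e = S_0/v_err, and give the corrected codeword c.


S = (10, 5, 9), error at position 3, error magnitude e = 6, c = [0, 10, 9, 12, 11].

Step 1: column multipliers v_i = (∏_{j≠i}(α_i − α_j))^{−1} mod 13.
  i = 1 (α = 1): (1−12)(1−7)(1−9)(1−4) = (−11)·(−6)·(−8)·(−3) = 1584 ≡ 11, so v_1 = 11^{−1} = 6 (mod 13).
  i = 2 (α = 12): (12−1)(12−7)(12−9)(12−4) = 11·5·3·8 = 1320 ≡ 7, so v_2 = 7^{−1} = 2 (mod 13).
  i = 3 (α = 7): (7−1)(7−12)(7−9)(7−4) = 6·(−5)·(−2)·3 = 180 ≡ 11, so v_3 = 11^{−1} = 6 (mod 13).
  i = 4 (α = 9): (9−1)(9−12)(9−7)(9−4) = 8·(−3)·2·5 = −240 ≡ 7, so v_4 = 7^{−1} = 2 (mod 13).
  i = 5 (α = 4): (4−1)(4−12)(4−7)(4−9) = 3·(−8)·(−3)·(−5) = −360 ≡ 4, so v_5 = 4^{−1} = 10 (mod 13).
  v = [6, 2, 6, 2, 10].
Step 2: syndromes of r = [0, 10, 2, 12, 11] (all sums mod 13).
  S_0 = Σ v_i r_i = 6·0 + 2·10 + 6·2 + 2·12 + 10·11 = 166 ≡ 10.
  S_1 = Σ v_i α_i r_i = 6·1·0 + 2·12·10 + 6·7·2 + 2·9·12 + 10·4·11 = 980 ≡ 5.
  α_i^2 mod 13 = [1, 1, 10, 3, 3].
  S_2 = Σ v_i α_i^2 r_i = 6·1·0 + 2·1·10 + 6·10·2 + 2·3·12 + 10·3·11 = 542 ≡ 9.
  S = (10, 5, 9) ≠ 0, so r is not a codeword (an error is present).
Step 3: locate the error. For a single error e at position i, S_ℓ = v_i·e·α_i^ℓ, so α_err = S_1/S_0.
  S_0^{−1} = 10^{−1} = 4 (mod 13), so α_err = 5·4 = 20 ≡ 7 = α_3. Error position i = 3.
  Consistency check: S_2/S_1 = 9·8 = 72 ≡ 7 = α_err ✓ (single-error assumption holds).
Step 4: error magnitude e = S_0/v_3 = S_0·∏_{j≠3}(α_3 − α_j) = 10·11 = 110 ≡ 6 (mod 13).
Step 5: correct position 3: c_3 = r_3 − e = 2 − 6 ≡ 9 (mod 13). Hence c = [0, 10, 9, 12, 11].
  Check: interpolating c through the α_i gives m(x) = 5 + 8·x (degree < 2) with m(α_i) = c_i for every i, so c is indeed a codeword.


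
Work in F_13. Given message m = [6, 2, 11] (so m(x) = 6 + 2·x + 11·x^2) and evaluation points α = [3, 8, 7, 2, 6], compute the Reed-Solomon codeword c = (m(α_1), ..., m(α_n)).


c = [7, 11, 0, 2, 11]

Message polynomial: m(x) = 6 + 2·x + 11·x^2 (mod 13).
For each evaluation point α_i, compute m(α_i) mod 13:
  α_1 = 3: Horner steps 11 → 9 → 7, so m(3) = 7.
  α_2 = 8: Horner steps 11 → 12 → 11, so m(8) = 11.
  α_3 = 7: Horner steps 11 → 1 → 0, so m(7) = 0.
  α_4 = 2: Horner steps 11 → 11 → 2, so m(2) = 2.
  α_5 = 6: Horner steps 11 → 3 → 11, so m(6) = 11.
Codeword c = [7, 11, 0, 2, 11] ∈ F_13^5.


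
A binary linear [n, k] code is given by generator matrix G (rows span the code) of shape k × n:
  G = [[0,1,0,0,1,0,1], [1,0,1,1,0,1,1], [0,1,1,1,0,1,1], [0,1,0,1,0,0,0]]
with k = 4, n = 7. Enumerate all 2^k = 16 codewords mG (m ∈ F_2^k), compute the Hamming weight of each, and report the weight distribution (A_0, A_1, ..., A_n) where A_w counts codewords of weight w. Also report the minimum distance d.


Weight distribution: A_0 = 1, A_2 = 3, A_3 = 4, A_4 = 3, A_5 = 4, A_6 = 1. Minimum distance d = 2.

Enumerate all 2^4 = 16 messages m ∈ F_2^4.
For each, compute codeword c = mG in F_2^7, then tally its weight.
  m = 0000 → c = 0000000, weight = 0.
  m = 1000 → c = 0100101, weight = 3.
  m = 0100 → c = 1011011, weight = 5.
  m = 1100 → c = 1111110, weight = 6.
  m = 0010 → c = 0111011, weight = 5.
  m = 1010 → c = 0011110, weight = 4.
  m = 0110 → c = 1100000, weight = 2.
  m = 1110 → c = 1000101, weight = 3.
  m = 0001 → c = 0101000, weight = 2.
  m = 1001 → c = 0001101, weight = 3.
  m = 0101 → c = 1110011, weight = 5.
  m = 1101 → c = 1010110, weight = 4.
  m = 0011 → c = 0010011, weight = 3.
  m = 1011 → c = 0110110, weight = 4.
  m = 0111 → c = 1001000, weight = 2.
  m = 1111 → c = 1101101, weight = 5.
Tally weights:
  weight 0: 1 codewords.
  weight 2: 3 codewords.
  weight 3: 4 codewords.
  weight 4: 3 codewords.
  weight 5: 4 codewords.
  weight 6: 1 codewords.
Minimum distance d = smallest w > 0 with A_w > 0 = 2.
Sanity: Σ A_w = 16 = 2^4 = 16 ✓.


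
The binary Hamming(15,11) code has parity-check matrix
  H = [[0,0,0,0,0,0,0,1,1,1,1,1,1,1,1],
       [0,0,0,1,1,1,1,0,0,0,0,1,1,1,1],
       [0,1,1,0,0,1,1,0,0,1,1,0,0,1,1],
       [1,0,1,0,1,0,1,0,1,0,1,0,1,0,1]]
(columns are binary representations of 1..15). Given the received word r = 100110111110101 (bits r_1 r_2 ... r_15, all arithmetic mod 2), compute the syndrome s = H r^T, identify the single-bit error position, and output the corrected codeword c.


s = (0, 1, 0, 1)^T, error position = 5, corrected codeword c = 100100111110101

Compute s = H r^T mod 2 one row at a time:
  s_1 = 1 + 1 + 1 + 1 + 0 + 1 + 0 + 1 = 6 ≡ 0 (mod 2).
  s_2 = 1 + 1 + 0 + 1 + 0 + 1 + 0 + 1 = 5 ≡ 1 (mod 2).
  s_3 = 0 + 0 + 0 + 1 + 1 + 1 + 0 + 1 = 4 ≡ 0 (mod 2).
  s_4 = 1 + 0 + 1 + 1 + 1 + 1 + 1 + 1 = 7 ≡ 1 (mod 2).
s = (0, 1, 0, 1)^T — this equals column 5 of H (binary 0101), so error is at position 5.
Correct: flip bit 5 of r = 100110111110101 to get c = 100100111110101.


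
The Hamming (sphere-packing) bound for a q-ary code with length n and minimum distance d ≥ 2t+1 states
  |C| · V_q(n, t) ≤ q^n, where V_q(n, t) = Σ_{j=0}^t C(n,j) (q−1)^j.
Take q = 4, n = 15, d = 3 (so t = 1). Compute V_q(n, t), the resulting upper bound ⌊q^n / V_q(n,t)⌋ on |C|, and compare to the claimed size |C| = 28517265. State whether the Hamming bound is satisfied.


V_q(n, t) = 46, q^n = 1073741824, Hamming bound = 23342213, |C| = 28517265 > bound (violated).

Step 1: Compute V_q(n, t) = Σ_{j=0}^1 C(n, j) (q−1)^j.
  j = 0: C(15,0)·(3)^0 = 1·1 = 1.
  j = 1: C(15,1)·(3)^1 = 15·3 = 45.
  V_q(n, t) = 1 + 45 = 46.
Step 2: q^n = 4^15 = 1073741824.
Step 3: Hamming bound ⌊q^n / V_q(n,t)⌋ = ⌊1073741824/46⌋ = 23342213.
Step 4: Compare |C| = 28517265 to 23342213: violated.
The claimed |C| lies above the Hamming bound, so no 4-ary code of length 15 with d ≥ 3 can have 28517265 codewords.


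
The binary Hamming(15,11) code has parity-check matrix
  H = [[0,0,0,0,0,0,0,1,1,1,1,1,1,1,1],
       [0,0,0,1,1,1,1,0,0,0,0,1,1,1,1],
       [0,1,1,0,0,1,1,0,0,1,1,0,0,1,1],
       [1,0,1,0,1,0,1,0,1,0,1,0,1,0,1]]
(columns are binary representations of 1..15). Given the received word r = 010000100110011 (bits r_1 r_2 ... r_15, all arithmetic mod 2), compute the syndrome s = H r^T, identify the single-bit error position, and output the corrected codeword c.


s = (0, 1, 0, 1)^T, error position = 5, corrected codeword c = 010010100110011

Compute s = H r^T mod 2 one row at a time:
  s_1 = 0 + 0 + 1 + 1 + 0 + 0 + 1 + 1 = 4 ≡ 0 (mod 2).
  s_2 = 0 + 0 + 0 + 1 + 0 + 0 + 1 + 1 = 3 ≡ 1 (mod 2).
  s_3 = 1 + 0 + 0 + 1 + 1 + 1 + 1 + 1 = 6 ≡ 0 (mod 2).
  s_4 = 0 + 0 + 0 + 1 + 0 + 1 + 0 + 1 = 3 ≡ 1 (mod 2).
s = (0, 1, 0, 1)^T — this equals column 5 of H (binary 0101), so error is at position 5.
Correct: flip bit 5 of r = 010000100110011 to get c = 010010100110011.


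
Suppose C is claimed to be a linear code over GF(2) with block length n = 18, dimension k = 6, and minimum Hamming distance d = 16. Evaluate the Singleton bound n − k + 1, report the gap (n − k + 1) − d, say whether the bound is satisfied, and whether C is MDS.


Singleton RHS = n − k + 1 = 13, slack = -3, bound violated (no such code; not MDS).

Singleton bound: d ≤ n − k + 1.
Here n = 18, k = 6, so n − k + 1 = 13.
Given d = 16, check d ≤ 13: NO.
Slack = (n − k + 1) − d = -3.
The slack is negative: d = 16 exceeds n − k + 1 = 13 by 3, so the Singleton bound is violated and no linear [18, 6, 16]_2 code can exist. In particular it is not MDS (MDS requires d = n − k + 1 exactly).
Description: the claimed parameters are [18, 6, 16]_2; such a code would be impossible (violates the Singleton bound).


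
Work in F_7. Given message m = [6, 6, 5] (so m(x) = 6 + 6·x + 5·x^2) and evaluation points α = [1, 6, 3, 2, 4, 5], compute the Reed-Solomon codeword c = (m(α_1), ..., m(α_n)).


c = [3, 5, 6, 3, 5, 0]

Message polynomial: m(x) = 6 + 6·x + 5·x^2 (mod 7).
For each evaluation point α_i, compute m(α_i) mod 7:
  α_1 = 1: Horner steps 5 → 4 → 3, so m(1) = 3.
  α_2 = 6: Horner steps 5 → 1 → 5, so m(6) = 5.
  α_3 = 3: Horner steps 5 → 0 → 6, so m(3) = 6.
  α_4 = 2: Horner steps 5 → 2 → 3, so m(2) = 3.
  α_5 = 4: Horner steps 5 → 5 → 5, so m(4) = 5.
  α_6 = 5: Horner steps 5 → 3 → 0, so m(5) = 0.
Codeword c = [3, 5, 6, 3, 5, 0] ∈ F_7^6.


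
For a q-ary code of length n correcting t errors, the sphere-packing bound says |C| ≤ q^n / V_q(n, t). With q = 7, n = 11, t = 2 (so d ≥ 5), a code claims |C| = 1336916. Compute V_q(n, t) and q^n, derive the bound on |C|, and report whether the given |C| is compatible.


V_q(n, t) = 2047, q^n = 1977326743, Hamming bound = 965963, |C| = 1336916 > bound (violated).

Step 1: Compute V_q(n, t) = Σ_{j=0}^2 C(n, j) (q−1)^j.
  j = 0: C(11,0)·(6)^0 = 1·1 = 1.
  j = 1: C(11,1)·(6)^1 = 11·6 = 66.
  j = 2: C(11,2)·(6)^2 = 55·36 = 1980.
  V_q(n, t) = 1 + 66 + 1980 = 2047.
Step 2: q^n = 7^11 = 1977326743.
Step 3: Hamming bound ⌊q^n / V_q(n,t)⌋ = ⌊1977326743/2047⌋ = 965963.
Step 4: Compare |C| = 1336916 to 965963: violated.
The claimed |C| lies above the Hamming bound, so no 7-ary code of length 11 with d ≥ 5 can have 1336916 codewords.


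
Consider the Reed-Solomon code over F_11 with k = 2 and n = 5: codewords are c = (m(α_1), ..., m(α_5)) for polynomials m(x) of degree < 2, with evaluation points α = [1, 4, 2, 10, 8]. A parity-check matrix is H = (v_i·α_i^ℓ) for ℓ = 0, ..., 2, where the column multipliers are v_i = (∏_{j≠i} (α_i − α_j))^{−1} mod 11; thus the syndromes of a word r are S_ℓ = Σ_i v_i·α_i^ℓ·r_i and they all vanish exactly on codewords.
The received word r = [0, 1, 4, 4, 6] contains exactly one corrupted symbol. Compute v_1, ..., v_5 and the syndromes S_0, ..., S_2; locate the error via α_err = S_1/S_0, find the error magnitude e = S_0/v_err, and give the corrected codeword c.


S = (2, 9, 2), error at position 4, error magnitude e = 1, c = [0, 1, 4, 3, 6].

Step 1: column multipliers v_i = (∏_{j≠i}(α_i − α_j))^{−1} mod 11.
  i = 1 (α = 1): (1−4)(1−2)(1−10)(1−8) = (−3)·(−1)·(−9)·(−7) = 189 ≡ 2, so v_1 = 2^{−1} = 6 (mod 11).
  i = 2 (α = 4): (4−1)(4−2)(4−10)(4−8) = 3·2·(−6)·(−4) = 144 ≡ 1, so v_2 = 1^{−1} = 1 (mod 11).
  i = 3 (α = 2): (2−1)(2−4)(2−10)(2−8) = 1·(−2)·(−8)·(−6) = −96 ≡ 3, so v_3 = 3^{−1} = 4 (mod 11).
  i = 4 (α = 10): (10−1)(10−4)(10−2)(10−8) = 9·6·8·2 = 864 ≡ 6, so v_4 = 6^{−1} = 2 (mod 11).
  i = 5 (α = 8): (8−1)(8−4)(8−2)(8−10) = 7·4·6·(−2) = −336 ≡ 5, so v_5 = 5^{−1} = 9 (mod 11).
  v = [6, 1, 4, 2, 9].
Step 2: syndromes of r = [0, 1, 4, 4, 6] (all sums mod 11).
  S_0 = Σ v_i r_i = 6·0 + 1·1 + 4·4 + 2·4 + 9·6 = 79 ≡ 2.
  S_1 = Σ v_i α_i r_i = 6·1·0 + 1·4·1 + 4·2·4 + 2·10·4 + 9·8·6 = 548 ≡ 9.
  α_i^2 mod 11 = [1, 5, 4, 1, 9].
  S_2 = Σ v_i α_i^2 r_i = 6·1·0 + 1·5·1 + 4·4·4 + 2·1·4 + 9·9·6 = 563 ≡ 2.
  S = (2, 9, 2) ≠ 0, so r is not a codeword (an error is present).
Step 3: locate the error. For a single error e at position i, S_ℓ = v_i·e·α_i^ℓ, so α_err = S_1/S_0.
  S_0^{−1} = 2^{−1} = 6 (mod 11), so α_err = 9·6 = 54 ≡ 10 = α_4. Error position i = 4.
  Consistency check: S_2/S_1 = 2·5 = 10 ≡ 10 = α_err ✓ (single-error assumption holds).
Step 4: error magnitude e = S_0/v_4 = S_0·∏_{j≠4}(α_4 − α_j) = 2·6 = 12 ≡ 1 (mod 11).
Step 5: correct position 4: c_4 = r_4 − e = 4 − 1 ≡ 3 (mod 11). Hence c = [0, 1, 4, 3, 6].
  Check: interpolating c through the α_i gives m(x) = 7 + 4·x (degree < 2) with m(α_i) = c_i for every i, so c is indeed a codeword.


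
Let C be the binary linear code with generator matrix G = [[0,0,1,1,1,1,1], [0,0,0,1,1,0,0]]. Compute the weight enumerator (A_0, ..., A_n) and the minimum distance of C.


Weight distribution: A_0 = 1, A_2 = 1, A_3 = 1, A_5 = 1. Minimum distance d = 2.

Enumerate all 2^2 = 4 messages m ∈ F_2^2.
For each, compute codeword c = mG in F_2^7, then tally its weight.
  m = 00 → c = 0000000, weight = 0.
  m = 10 → c = 0011111, weight = 5.
  m = 01 → c = 0001100, weight = 2.
  m = 11 → c = 0010011, weight = 3.
Tally weights:
  weight 0: 1 codewords.
  weight 2: 1 codewords.
  weight 3: 1 codewords.
  weight 5: 1 codewords.
Minimum distance d = smallest w > 0 with A_w > 0 = 2.
Sanity: Σ A_w = 4 = 2^2 = 4 ✓.


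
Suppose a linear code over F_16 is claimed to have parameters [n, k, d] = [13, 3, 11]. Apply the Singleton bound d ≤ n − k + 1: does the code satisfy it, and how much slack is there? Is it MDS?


Singleton RHS = n − k + 1 = 11, slack = 0, bound satisfied, MDS.

Singleton bound: d ≤ n − k + 1.
Here n = 13, k = 3, so n − k + 1 = 11.
Given d = 11, check d ≤ 11: YES.
Slack = (n − k + 1) − d = 0.
The code is MDS (slack = 0).
Description: the claimed parameters are [13, 3, 11]_16; such a code would be MDS (meets Singleton bound).


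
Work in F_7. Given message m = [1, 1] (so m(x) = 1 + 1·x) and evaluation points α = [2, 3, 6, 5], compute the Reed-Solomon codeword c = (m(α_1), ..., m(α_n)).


c = [3, 4, 0, 6]

Message polynomial: m(x) = 1 + 1·x (mod 7).
For each evaluation point α_i, compute m(α_i) mod 7:
  α_1 = 2: Horner steps 1 → 3, so m(2) = 3.
  α_2 = 3: Horner steps 1 → 4, so m(3) = 4.
  α_3 = 6: Horner steps 1 → 0, so m(6) = 0.
  α_4 = 5: Horner steps 1 → 6, so m(5) = 6.
Codeword c = [3, 4, 0, 6] ∈ F_7^4.


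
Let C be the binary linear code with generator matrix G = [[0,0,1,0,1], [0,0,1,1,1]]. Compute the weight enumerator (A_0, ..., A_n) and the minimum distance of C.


Weight distribution: A_0 = 1, A_1 = 1, A_2 = 1, A_3 = 1. Minimum distance d = 1.

Enumerate all 2^2 = 4 messages m ∈ F_2^2.
For each, compute codeword c = mG in F_2^5, then tally its weight.
  m = 00 → c = 00000, weight = 0.
  m = 10 → c = 00101, weight = 2.
  m = 01 → c = 00111, weight = 3.
  m = 11 → c = 00010, weight = 1.
Tally weights:
  weight 0: 1 codewords.
  weight 1: 1 codewords.
  weight 2: 1 codewords.
  weight 3: 1 codewords.
Minimum distance d = smallest w > 0 with A_w > 0 = 1.
Sanity: Σ A_w = 4 = 2^2 = 4 ✓.


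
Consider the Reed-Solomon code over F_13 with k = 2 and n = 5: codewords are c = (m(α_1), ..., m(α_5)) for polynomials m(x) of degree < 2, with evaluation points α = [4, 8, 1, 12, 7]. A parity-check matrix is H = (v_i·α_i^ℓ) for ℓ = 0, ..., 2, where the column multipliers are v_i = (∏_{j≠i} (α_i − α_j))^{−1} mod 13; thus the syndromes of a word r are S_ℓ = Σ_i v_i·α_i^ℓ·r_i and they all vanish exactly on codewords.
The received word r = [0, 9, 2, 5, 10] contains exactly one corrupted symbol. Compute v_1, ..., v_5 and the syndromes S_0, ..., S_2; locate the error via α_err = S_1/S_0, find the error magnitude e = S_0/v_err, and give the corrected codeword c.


S = (8, 8, 8), error at position 3, error magnitude e = 12, c = [0, 9, 3, 5, 10].

Step 1: column multipliers v_i = (∏_{j≠i}(α_i − α_j))^{−1} mod 13.
  i = 1 (α = 4): (4−8)(4−1)(4−12)(4−7) = (−4)·3·(−8)·(−3) = −288 ≡ 11, so v_1 = 11^{−1} = 6 (mod 13).
  i = 2 (α = 8): (8−4)(8−1)(8−12)(8−7) = 4·7·(−4)·1 = −112 ≡ 5, so v_2 = 5^{−1} = 8 (mod 13).
  i = 3 (α = 1): (1−4)(1−8)(1−12)(1−7) = (−3)·(−7)·(−11)·(−6) = 1386 ≡ 8, so v_3 = 8^{−1} = 5 (mod 13).
  i = 4 (α = 12): (12−4)(12−8)(12−1)(12−7) = 8·4·11·5 = 1760 ≡ 5, so v_4 = 5^{−1} = 8 (mod 13).
  i = 5 (α = 7): (7−4)(7−8)(7−1)(7−12) = 3·(−1)·6·(−5) = 90 ≡ 12, so v_5 = 12^{−1} = 12 (mod 13).
  v = [6, 8, 5, 8, 12].
Step 2: syndromes of r = [0, 9, 2, 5, 10] (all sums mod 13).
  S_0 = Σ v_i r_i = 6·0 + 8·9 + 5·2 + 8·5 + 12·10 = 242 ≡ 8.
  S_1 = Σ v_i α_i r_i = 6·4·0 + 8·8·9 + 5·1·2 + 8·12·5 + 12·7·10 = 1906 ≡ 8.
  α_i^2 mod 13 = [3, 12, 1, 1, 10].
  S_2 = Σ v_i α_i^2 r_i = 6·3·0 + 8·12·9 + 5·1·2 + 8·1·5 + 12·10·10 = 2114 ≡ 8.
  S = (8, 8, 8) ≠ 0, so r is not a codeword (an error is present).
Step 3: locate the error. For a single error e at position i, S_ℓ = v_i·e·α_i^ℓ, so α_err = S_1/S_0.
  S_0^{−1} = 8^{−1} = 5 (mod 13), so α_err = 8·5 = 40 ≡ 1 = α_3. Error position i = 3.
  Consistency check: S_2/S_1 = 8·5 = 40 ≡ 1 = α_err ✓ (single-error assumption holds).
Step 4: error magnitude e = S_0/v_3 = S_0·∏_{j≠3}(α_3 − α_j) = 8·8 = 64 ≡ 12 (mod 13).
Step 5: correct position 3: c_3 = r_3 − e = 2 − 12 ≡ 3 (mod 13). Hence c = [0, 9, 3, 5, 10].
  Check: interpolating c through the α_i gives m(x) = 4 + 12·x (degree < 2) with m(α_i) = c_i for every i, so c is indeed a codeword.


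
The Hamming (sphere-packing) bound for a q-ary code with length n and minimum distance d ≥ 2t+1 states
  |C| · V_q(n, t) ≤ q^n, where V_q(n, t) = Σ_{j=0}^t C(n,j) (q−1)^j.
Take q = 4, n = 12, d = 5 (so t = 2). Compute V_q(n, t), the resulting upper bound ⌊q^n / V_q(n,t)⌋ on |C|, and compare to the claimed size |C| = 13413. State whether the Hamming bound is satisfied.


V_q(n, t) = 631, q^n = 16777216, Hamming bound = 26588, |C| = 13413 ≤ bound (satisfied).

Step 1: Compute V_q(n, t) = Σ_{j=0}^2 C(n, j) (q−1)^j.
  j = 0: C(12,0)·(3)^0 = 1·1 = 1.
  j = 1: C(12,1)·(3)^1 = 12·3 = 36.
  j = 2: C(12,2)·(3)^2 = 66·9 = 594.
  V_q(n, t) = 1 + 36 + 594 = 631.
Step 2: q^n = 4^12 = 16777216.
Step 3: Hamming bound ⌊q^n / V_q(n,t)⌋ = ⌊16777216/631⌋ = 26588.
Step 4: Compare |C| = 13413 to 26588: satisfied.
The claimed |C| lies below the Hamming bound.
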